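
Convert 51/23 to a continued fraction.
[2; 4, 1, 1, 2]

Euclidean algorithm steps:
51 = 2 × 23 + 5
23 = 4 × 5 + 3
5 = 1 × 3 + 2
3 = 1 × 2 + 1
2 = 2 × 1 + 0
Continued fraction: [2; 4, 1, 1, 2]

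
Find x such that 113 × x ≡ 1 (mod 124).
45

gcd(113, 124) = 1, so the inverse exists.
Extended Euclidean algorithm on (124, 113):
124 = 1 × 113 + 11  ⟹  11 = (1)·124 + (-1)·113
113 = 10 × 11 + 3  ⟹  3 = (-10)·124 + (11)·113
11 = 3 × 3 + 2  ⟹  2 = (31)·124 + (-34)·113
3 = 1 × 2 + 1  ⟹  1 = (-41)·124 + (45)·113
So (45)·113 ≡ 1 (mod 124), i.e. 113^(-1) ≡ 45 (mod 124).
Check: 113 × 45 = 5085 ≡ 1 (mod 124)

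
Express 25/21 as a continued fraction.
[1; 5, 4]

Euclidean algorithm steps:
25 = 1 × 21 + 4
21 = 5 × 4 + 1
4 = 4 × 1 + 0
Continued fraction: [1; 5, 4]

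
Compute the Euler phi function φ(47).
46

47 = 47
φ(n) = n × ∏(1 - 1/p) for each prime p dividing n
φ(47) = 47 × (1 - 1/47) = 46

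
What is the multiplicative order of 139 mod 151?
75

151 is prime, so ord(139) divides φ(151) = 150.
Divisors of 150: 1, 2, 3, 5, 6, 10, 15, 25, 30, 50, 75, 150.
Repeated squaring: 139^1 ≡ 139, 139^2 ≡ 144, 139^4 ≡ 49, 139^8 ≡ 136, 139^16 ≡ 74, 139^32 ≡ 40, 139^64 ≡ 90, 139^128 ≡ 97 (mod 151).
Test 139^d mod 151 for each divisor d in increasing order:
139^1 ≡ 139
139^2 ≡ 144
139^3 = 139^2·139^1 ≡ 84
139^5 = 139^4·139^1 ≡ 16
139^6 = 139^4·139^2 ≡ 110
139^10 = 139^8·139^2 ≡ 105
139^15 = 139^8·139^4·139^2·139^1 ≡ 19
139^25 = 139^16·139^8·139^1 ≡ 32
139^30 = 139^16·139^8·139^4·139^2 ≡ 59
139^50 = 139^32·139^16·139^2 ≡ 118
139^75 = 139^64·139^8·139^2·139^1 ≡ 1  ← first divisor giving 1
The order is 75.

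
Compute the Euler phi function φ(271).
270

271 = 271
φ(n) = n × ∏(1 - 1/p) for each prime p dividing n
φ(271) = 271 × (1 - 1/271) = 270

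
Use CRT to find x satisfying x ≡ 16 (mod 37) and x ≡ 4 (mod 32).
164

Using Chinese Remainder Theorem:
M = 37 × 32 = 1184
M1 = 32, M2 = 37
y1 = 32^(-1) mod 37 = 22
y2 = 37^(-1) mod 32 = 13
x = (16×32×22 + 4×37×13) mod 1184 = 164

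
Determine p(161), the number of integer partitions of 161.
118159068427

p(n) counts ways to write n as a sum of positive integers (order ignored).
Euler's pentagonal recurrence: p(k) = p(k-1) + p(k-2) - p(k-5) - p(k-7) + p(k-12) + p(k-15) - ... (offsets j(3j∓1)/2, signs ++--, p(0)=1, p(<0)=0).
DP table for k = 0..160: p(0)=1, p(1)=1, p(2)=2, p(3)=3, p(4)=5, p(5)=7, p(6)=11, p(7)=15, p(8)=22, p(9)=30, p(10)=42, p(11)=56, p(12)=77, p(13)=101, p(14)=135, p(15)=176, p(16)=231, p(17)=297, p(18)=385, p(19)=490, p(20)=627, p(21)=792, p(22)=1002, p(23)=1255, p(24)=1575, p(25)=1958, p(26)=2436, p(27)=3010, p(28)=3718, p(29)=4565, p(30)=5604, p(31)=6842, p(32)=8349, p(33)=10143, p(34)=12310, p(35)=14883, p(36)=17977, p(37)=21637, p(38)=26015, p(39)=31185, p(40)=37338, p(41)=44583, p(42)=53174, p(43)=63261, p(44)=75175, p(45)=89134, p(46)=105558, p(47)=124754, p(48)=147273, p(49)=173525, p(50)=204226, p(51)=239943, p(52)=281589, p(53)=329931, p(54)=386155, p(55)=451276, p(56)=526823, p(57)=614154, p(58)=715220, p(59)=831820, p(60)=966467, p(61)=1121505, p(62)=1300156, p(63)=1505499, p(64)=1741630, p(65)=2012558, p(66)=2323520, p(67)=2679689, p(68)=3087735, p(69)=3554345, p(70)=4087968, p(71)=4697205, p(72)=5392783, p(73)=6185689, p(74)=7089500, p(75)=8118264, p(76)=9289091, p(77)=10619863, p(78)=12132164, p(79)=13848650, p(80)=15796476, p(81)=18004327, p(82)=20506255, p(83)=23338469, p(84)=26543660, p(85)=30167357, p(86)=34262962, p(87)=38887673, p(88)=44108109, p(89)=49995925, p(90)=56634173, p(91)=64112359, p(92)=72533807, p(93)=82010177, p(94)=92669720, p(95)=104651419, p(96)=118114304, p(97)=133230930, p(98)=150198136, p(99)=169229875, p(100)=190569292, p(101)=214481126, p(102)=241265379, p(103)=271248950, p(104)=304801365, p(105)=342325709, p(106)=384276336, p(107)=431149389, p(108)=483502844, p(109)=541946240, p(110)=607163746, p(111)=679903203, p(112)=761002156, p(113)=851376628, p(114)=952050665, p(115)=1064144451, p(116)=1188908248, p(117)=1327710076, p(118)=1482074143, p(119)=1653668665, p(120)=1844349560, p(121)=2056148051, p(122)=2291320912, p(123)=2552338241, p(124)=2841940500, p(125)=3163127352, p(126)=3519222692, p(127)=3913864295, p(128)=4351078600, p(129)=4835271870, p(130)=5371315400, p(131)=5964539504, p(132)=6620830889, p(133)=7346629512, p(134)=8149040695, p(135)=9035836076, p(136)=10015581680, p(137)=11097645016, p(138)=12292341831, p(139)=13610949895, p(140)=15065878135, p(141)=16670689208, p(142)=18440293320, p(143)=20390982757, p(144)=22540654445, p(145)=24908858009, p(146)=27517052599, p(147)=30388671978, p(148)=33549419497, p(149)=37027355200, p(150)=40853235313, p(151)=45060624582, p(152)=49686288421, p(153)=54770336324, p(154)=60356673280, p(155)=66493182097, p(156)=73232243759, p(157)=80630964769, p(158)=88751778802, p(159)=97662728555, p(160)=107438159466.
Final step: p(161) = p(160) + p(159) - p(156) - p(154) + p(149) + p(146) - p(139) - p(135) + p(126) + p(121) - p(110) - p(104) + p(91) + p(84) - p(69) - p(61) + p(44) + p(35) - p(16) - p(6)
= 107438159466 + 97662728555 - 73232243759 - 60356673280 + 37027355200 + 27517052599 - 13610949895 - 9035836076 + 3519222692 + 2056148051 - 607163746 - 304801365 + 64112359 + 26543660 - 3554345 - 1121505 + 75175 + 14883 - 231 - 11
= 118159068427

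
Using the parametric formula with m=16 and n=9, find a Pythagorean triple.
(175, 288, 337)

Euclid's formula: a = m² - n², b = 2mn, c = m² + n²
m = 16, n = 9
a = 16² - 9² = 256 - 81 = 175
b = 2 × 16 × 9 = 288
c = 16² + 9² = 256 + 81 = 337
Verification: 175² + 288² = 30625 + 82944 = 113569 = 337² ✓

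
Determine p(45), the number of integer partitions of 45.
89134

p(n) counts ways to write n as a sum of positive integers (order ignored).
Euler's pentagonal recurrence: p(k) = p(k-1) + p(k-2) - p(k-5) - p(k-7) + p(k-12) + p(k-15) - ... (offsets j(3j∓1)/2, signs ++--, p(0)=1, p(<0)=0).
DP table for k = 0..44: p(0)=1, p(1)=1, p(2)=2, p(3)=3, p(4)=5, p(5)=7, p(6)=11, p(7)=15, p(8)=22, p(9)=30, p(10)=42, p(11)=56, p(12)=77, p(13)=101, p(14)=135, p(15)=176, p(16)=231, p(17)=297, p(18)=385, p(19)=490, p(20)=627, p(21)=792, p(22)=1002, p(23)=1255, p(24)=1575, p(25)=1958, p(26)=2436, p(27)=3010, p(28)=3718, p(29)=4565, p(30)=5604, p(31)=6842, p(32)=8349, p(33)=10143, p(34)=12310, p(35)=14883, p(36)=17977, p(37)=21637, p(38)=26015, p(39)=31185, p(40)=37338, p(41)=44583, p(42)=53174, p(43)=63261, p(44)=75175.
Final step: p(45) = p(44) + p(43) - p(40) - p(38) + p(33) + p(30) - p(23) - p(19) + p(10) + p(5)
= 75175 + 63261 - 37338 - 26015 + 10143 + 5604 - 1255 - 490 + 42 + 7
= 89134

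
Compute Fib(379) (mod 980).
61

Matrix identity: Q^n = [[F_(n+1), F_n], [F_n, F_(n-1)]] with Q = [[1,1],[1,0]].
n = 379 = 101111011₂. Square-and-multiply, entries mod 980:
Q^1 = [[1,1],[1,0]]
Q^2 = (Q^1)² = [[2,1],[1,1]]
Q^5 = (Q^2)²·Q = [[8,5],[5,3]]
Q^11 = (Q^5)²·Q = [[144,89],[89,55]]
Q^23 = (Q^11)²·Q = [[308,237],[237,71]]
Q^47 = (Q^23)²·Q = [[756,113],[113,643]]
Q^94 = (Q^47)² = [[225,307],[307,898]]
Q^189 = (Q^94)²·Q = [[615,814],[814,781]]
Q^379 = (Q^189)²·Q = [[585,61],[61,524]]
F_379 mod 980 = Q^379[0][1] = 61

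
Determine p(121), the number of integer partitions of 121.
2056148051

p(n) counts ways to write n as a sum of positive integers (order ignored).
Euler's pentagonal recurrence: p(k) = p(k-1) + p(k-2) - p(k-5) - p(k-7) + p(k-12) + p(k-15) - ... (offsets j(3j∓1)/2, signs ++--, p(0)=1, p(<0)=0).
DP table for k = 0..120: p(0)=1, p(1)=1, p(2)=2, p(3)=3, p(4)=5, p(5)=7, p(6)=11, p(7)=15, p(8)=22, p(9)=30, p(10)=42, p(11)=56, p(12)=77, p(13)=101, p(14)=135, p(15)=176, p(16)=231, p(17)=297, p(18)=385, p(19)=490, p(20)=627, p(21)=792, p(22)=1002, p(23)=1255, p(24)=1575, p(25)=1958, p(26)=2436, p(27)=3010, p(28)=3718, p(29)=4565, p(30)=5604, p(31)=6842, p(32)=8349, p(33)=10143, p(34)=12310, p(35)=14883, p(36)=17977, p(37)=21637, p(38)=26015, p(39)=31185, p(40)=37338, p(41)=44583, p(42)=53174, p(43)=63261, p(44)=75175, p(45)=89134, p(46)=105558, p(47)=124754, p(48)=147273, p(49)=173525, p(50)=204226, p(51)=239943, p(52)=281589, p(53)=329931, p(54)=386155, p(55)=451276, p(56)=526823, p(57)=614154, p(58)=715220, p(59)=831820, p(60)=966467, p(61)=1121505, p(62)=1300156, p(63)=1505499, p(64)=1741630, p(65)=2012558, p(66)=2323520, p(67)=2679689, p(68)=3087735, p(69)=3554345, p(70)=4087968, p(71)=4697205, p(72)=5392783, p(73)=6185689, p(74)=7089500, p(75)=8118264, p(76)=9289091, p(77)=10619863, p(78)=12132164, p(79)=13848650, p(80)=15796476, p(81)=18004327, p(82)=20506255, p(83)=23338469, p(84)=26543660, p(85)=30167357, p(86)=34262962, p(87)=38887673, p(88)=44108109, p(89)=49995925, p(90)=56634173, p(91)=64112359, p(92)=72533807, p(93)=82010177, p(94)=92669720, p(95)=104651419, p(96)=118114304, p(97)=133230930, p(98)=150198136, p(99)=169229875, p(100)=190569292, p(101)=214481126, p(102)=241265379, p(103)=271248950, p(104)=304801365, p(105)=342325709, p(106)=384276336, p(107)=431149389, p(108)=483502844, p(109)=541946240, p(110)=607163746, p(111)=679903203, p(112)=761002156, p(113)=851376628, p(114)=952050665, p(115)=1064144451, p(116)=1188908248, p(117)=1327710076, p(118)=1482074143, p(119)=1653668665, p(120)=1844349560.
Final step: p(121) = p(120) + p(119) - p(116) - p(114) + p(109) + p(106) - p(99) - p(95) + p(86) + p(81) - p(70) - p(64) + p(51) + p(44) - p(29) - p(21) + p(4)
= 1844349560 + 1653668665 - 1188908248 - 952050665 + 541946240 + 384276336 - 169229875 - 104651419 + 34262962 + 18004327 - 4087968 - 1741630 + 239943 + 75175 - 4565 - 792 + 5
= 2056148051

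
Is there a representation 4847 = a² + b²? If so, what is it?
Not possible

Factorization: 4847 = 37 × 131
By Fermat: n is sum of two squares iff every prime p ≡ 3 (mod 4) appears to even power.
Prime(s) ≡ 3 (mod 4) with odd exponent: [(131, 1)]
Therefore 4847 cannot be expressed as a² + b².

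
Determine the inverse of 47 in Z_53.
44

gcd(47, 53) = 1, so the inverse exists.
Extended Euclidean algorithm on (53, 47):
53 = 1 × 47 + 6  ⟹  6 = (1)·53 + (-1)·47
47 = 7 × 6 + 5  ⟹  5 = (-7)·53 + (8)·47
6 = 1 × 5 + 1  ⟹  1 = (8)·53 + (-9)·47
So (-9)·47 ≡ 1 (mod 53), i.e. 47^(-1) ≡ -9 ≡ 44 (mod 53).
Check: 47 × 44 = 2068 ≡ 1 (mod 53)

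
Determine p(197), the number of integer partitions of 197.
3068829878530

p(n) counts ways to write n as a sum of positive integers (order ignored).
Euler's pentagonal recurrence: p(k) = p(k-1) + p(k-2) - p(k-5) - p(k-7) + p(k-12) + p(k-15) - ... (offsets j(3j∓1)/2, signs ++--, p(0)=1, p(<0)=0).
DP table for k = 0..196: p(0)=1, p(1)=1, p(2)=2, p(3)=3, p(4)=5, p(5)=7, p(6)=11, p(7)=15, p(8)=22, p(9)=30, p(10)=42, p(11)=56, p(12)=77, p(13)=101, p(14)=135, p(15)=176, p(16)=231, p(17)=297, p(18)=385, p(19)=490, p(20)=627, p(21)=792, p(22)=1002, p(23)=1255, p(24)=1575, p(25)=1958, p(26)=2436, p(27)=3010, p(28)=3718, p(29)=4565, p(30)=5604, p(31)=6842, p(32)=8349, p(33)=10143, p(34)=12310, p(35)=14883, p(36)=17977, p(37)=21637, p(38)=26015, p(39)=31185, p(40)=37338, p(41)=44583, p(42)=53174, p(43)=63261, p(44)=75175, p(45)=89134, p(46)=105558, p(47)=124754, p(48)=147273, p(49)=173525, p(50)=204226, p(51)=239943, p(52)=281589, p(53)=329931, p(54)=386155, p(55)=451276, p(56)=526823, p(57)=614154, p(58)=715220, p(59)=831820, p(60)=966467, p(61)=1121505, p(62)=1300156, p(63)=1505499, p(64)=1741630, p(65)=2012558, p(66)=2323520, p(67)=2679689, p(68)=3087735, p(69)=3554345, p(70)=4087968, p(71)=4697205, p(72)=5392783, p(73)=6185689, p(74)=7089500, p(75)=8118264, p(76)=9289091, p(77)=10619863, p(78)=12132164, p(79)=13848650, p(80)=15796476, p(81)=18004327, p(82)=20506255, p(83)=23338469, p(84)=26543660, p(85)=30167357, p(86)=34262962, p(87)=38887673, p(88)=44108109, p(89)=49995925, p(90)=56634173, p(91)=64112359, p(92)=72533807, p(93)=82010177, p(94)=92669720, p(95)=104651419, p(96)=118114304, p(97)=133230930, p(98)=150198136, p(99)=169229875, p(100)=190569292, p(101)=214481126, p(102)=241265379, p(103)=271248950, p(104)=304801365, p(105)=342325709, p(106)=384276336, p(107)=431149389, p(108)=483502844, p(109)=541946240, p(110)=607163746, p(111)=679903203, p(112)=761002156, p(113)=851376628, p(114)=952050665, p(115)=1064144451, p(116)=1188908248, p(117)=1327710076, p(118)=1482074143, p(119)=1653668665, p(120)=1844349560, p(121)=2056148051, p(122)=2291320912, p(123)=2552338241, p(124)=2841940500, p(125)=3163127352, p(126)=3519222692, p(127)=3913864295, p(128)=4351078600, p(129)=4835271870, p(130)=5371315400, p(131)=5964539504, p(132)=6620830889, p(133)=7346629512, p(134)=8149040695, p(135)=9035836076, p(136)=10015581680, p(137)=11097645016, p(138)=12292341831, p(139)=13610949895, p(140)=15065878135, p(141)=16670689208, p(142)=18440293320, p(143)=20390982757, p(144)=22540654445, p(145)=24908858009, p(146)=27517052599, p(147)=30388671978, p(148)=33549419497, p(149)=37027355200, p(150)=40853235313, p(151)=45060624582, p(152)=49686288421, p(153)=54770336324, p(154)=60356673280, p(155)=66493182097, p(156)=73232243759, p(157)=80630964769, p(158)=88751778802, p(159)=97662728555, p(160)=107438159466, p(161)=118159068427, p(162)=129913904637, p(163)=142798995930, p(164)=156919475295, p(165)=172389800255, p(166)=189334822579, p(167)=207890420102, p(168)=228204732751, p(169)=250438925115, p(170)=274768617130, p(171)=301384802048, p(172)=330495499613, p(173)=362326859895, p(174)=397125074750, p(175)=435157697830, p(176)=476715857290, p(177)=522115831195, p(178)=571701605655, p(179)=625846753120, p(180)=684957390936, p(181)=749474411781, p(182)=819876908323, p(183)=896684817527, p(184)=980462880430, p(185)=1071823774337, p(186)=1171432692373, p(187)=1280011042268, p(188)=1398341745571, p(189)=1527273599625, p(190)=1667727404093, p(191)=1820701100652, p(192)=1987276856363, p(193)=2168627105469, p(194)=2366022741845, p(195)=2580840212973, p(196)=2814570987591.
Final step: p(197) = p(196) + p(195) - p(192) - p(190) + p(185) + p(182) - p(175) - p(171) + p(162) + p(157) - p(146) - p(140) + p(127) + p(120) - p(105) - p(97) + p(80) + p(71) - p(52) - p(42) + p(21) + p(10)
= 2814570987591 + 2580840212973 - 1987276856363 - 1667727404093 + 1071823774337 + 819876908323 - 435157697830 - 301384802048 + 129913904637 + 80630964769 - 27517052599 - 15065878135 + 3913864295 + 1844349560 - 342325709 - 133230930 + 15796476 + 4697205 - 281589 - 53174 + 792 + 42
= 3068829878530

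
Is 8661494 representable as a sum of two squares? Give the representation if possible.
Not possible

Factorization: 8661494 = 2 × 163^3
By Fermat: n is sum of two squares iff every prime p ≡ 3 (mod 4) appears to even power.
Prime(s) ≡ 3 (mod 4) with odd exponent: [(163, 3)]
Therefore 8661494 cannot be expressed as a² + b².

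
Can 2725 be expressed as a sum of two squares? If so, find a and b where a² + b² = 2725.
15² + 50² (a=15, b=50)

Factorization: 2725 = 5^2 × 109
By Fermat: n is sum of two squares iff every prime p ≡ 3 (mod 4) appears to even power.
All primes ≡ 3 (mod 4) appear to even power.
Search a = 0, 1, 2, … for 2725 - a² a perfect square: first hit at a = 15: 2725 - 225 = 2500 = 50².
2725 = 15² + 50² = 225 + 2500 ✓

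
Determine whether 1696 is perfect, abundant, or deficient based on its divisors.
abundant

Proper divisors of 1696: sum = 1 + 2 + 4 + 8 + 16 + 32 + 53 + 106 + 212 + 424 + 848 = 1706
Since 1706 > 1696, 1696 is abundant.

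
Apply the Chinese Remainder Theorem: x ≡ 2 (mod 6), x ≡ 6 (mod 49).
104

Using Chinese Remainder Theorem:
M = 6 × 49 = 294
M1 = 49, M2 = 6
y1 = 49^(-1) mod 6 = 1
y2 = 6^(-1) mod 49 = 41
x = (2×49×1 + 6×6×41) mod 294 = 104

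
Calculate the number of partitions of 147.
30388671978

p(n) counts ways to write n as a sum of positive integers (order ignored).
Euler's pentagonal recurrence: p(k) = p(k-1) + p(k-2) - p(k-5) - p(k-7) + p(k-12) + p(k-15) - ... (offsets j(3j∓1)/2, signs ++--, p(0)=1, p(<0)=0).
DP table for k = 0..146: p(0)=1, p(1)=1, p(2)=2, p(3)=3, p(4)=5, p(5)=7, p(6)=11, p(7)=15, p(8)=22, p(9)=30, p(10)=42, p(11)=56, p(12)=77, p(13)=101, p(14)=135, p(15)=176, p(16)=231, p(17)=297, p(18)=385, p(19)=490, p(20)=627, p(21)=792, p(22)=1002, p(23)=1255, p(24)=1575, p(25)=1958, p(26)=2436, p(27)=3010, p(28)=3718, p(29)=4565, p(30)=5604, p(31)=6842, p(32)=8349, p(33)=10143, p(34)=12310, p(35)=14883, p(36)=17977, p(37)=21637, p(38)=26015, p(39)=31185, p(40)=37338, p(41)=44583, p(42)=53174, p(43)=63261, p(44)=75175, p(45)=89134, p(46)=105558, p(47)=124754, p(48)=147273, p(49)=173525, p(50)=204226, p(51)=239943, p(52)=281589, p(53)=329931, p(54)=386155, p(55)=451276, p(56)=526823, p(57)=614154, p(58)=715220, p(59)=831820, p(60)=966467, p(61)=1121505, p(62)=1300156, p(63)=1505499, p(64)=1741630, p(65)=2012558, p(66)=2323520, p(67)=2679689, p(68)=3087735, p(69)=3554345, p(70)=4087968, p(71)=4697205, p(72)=5392783, p(73)=6185689, p(74)=7089500, p(75)=8118264, p(76)=9289091, p(77)=10619863, p(78)=12132164, p(79)=13848650, p(80)=15796476, p(81)=18004327, p(82)=20506255, p(83)=23338469, p(84)=26543660, p(85)=30167357, p(86)=34262962, p(87)=38887673, p(88)=44108109, p(89)=49995925, p(90)=56634173, p(91)=64112359, p(92)=72533807, p(93)=82010177, p(94)=92669720, p(95)=104651419, p(96)=118114304, p(97)=133230930, p(98)=150198136, p(99)=169229875, p(100)=190569292, p(101)=214481126, p(102)=241265379, p(103)=271248950, p(104)=304801365, p(105)=342325709, p(106)=384276336, p(107)=431149389, p(108)=483502844, p(109)=541946240, p(110)=607163746, p(111)=679903203, p(112)=761002156, p(113)=851376628, p(114)=952050665, p(115)=1064144451, p(116)=1188908248, p(117)=1327710076, p(118)=1482074143, p(119)=1653668665, p(120)=1844349560, p(121)=2056148051, p(122)=2291320912, p(123)=2552338241, p(124)=2841940500, p(125)=3163127352, p(126)=3519222692, p(127)=3913864295, p(128)=4351078600, p(129)=4835271870, p(130)=5371315400, p(131)=5964539504, p(132)=6620830889, p(133)=7346629512, p(134)=8149040695, p(135)=9035836076, p(136)=10015581680, p(137)=11097645016, p(138)=12292341831, p(139)=13610949895, p(140)=15065878135, p(141)=16670689208, p(142)=18440293320, p(143)=20390982757, p(144)=22540654445, p(145)=24908858009, p(146)=27517052599.
Final step: p(147) = p(146) + p(145) - p(142) - p(140) + p(135) + p(132) - p(125) - p(121) + p(112) + p(107) - p(96) - p(90) + p(77) + p(70) - p(55) - p(47) + p(30) + p(21) - p(2)
= 27517052599 + 24908858009 - 18440293320 - 15065878135 + 9035836076 + 6620830889 - 3163127352 - 2056148051 + 761002156 + 431149389 - 118114304 - 56634173 + 10619863 + 4087968 - 451276 - 124754 + 5604 + 792 - 2
= 30388671978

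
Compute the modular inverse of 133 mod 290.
157

gcd(133, 290) = 1, so the inverse exists.
Extended Euclidean algorithm on (290, 133):
290 = 2 × 133 + 24  ⟹  24 = (1)·290 + (-2)·133
133 = 5 × 24 + 13  ⟹  13 = (-5)·290 + (11)·133
24 = 1 × 13 + 11  ⟹  11 = (6)·290 + (-13)·133
13 = 1 × 11 + 2  ⟹  2 = (-11)·290 + (24)·133
11 = 5 × 2 + 1  ⟹  1 = (61)·290 + (-133)·133
So (-133)·133 ≡ 1 (mod 290), i.e. 133^(-1) ≡ -133 ≡ 157 (mod 290).
Check: 133 × 157 = 20881 ≡ 1 (mod 290)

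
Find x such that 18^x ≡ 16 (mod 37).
32

Baby-step giant-step with step n = ⌈√37⌉ = 7.
Baby steps 18^j mod 37 (j:value) for j=0..6: 0:1, 1:18, 2:28, 3:23, 4:7, 5:15, 6:11.
Giant-step multiplier: 18^(-7) ≡ 18^(36-7) = 18^29 ≡ 20 (mod 37).
Giant steps γ_i = 16·20^i mod 37: γ_0=16, γ_1=24, γ_2=36, γ_3=17, γ_4=7 (in table at j=4).
x = i·n + j = 4·7 + 4 = 32.
Check: 18^32 ≡ 16 (mod 37).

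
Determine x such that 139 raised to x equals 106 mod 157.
16

Baby-step giant-step with step n = ⌈√157⌉ = 13.
Baby steps 139^j mod 157 (j:value) for j=0..12: 0:1, 1:139, 2:10, 3:134, 4:100, 5:84, 6:58, 7:55, 8:109, 9:79, 10:148, 11:5, 12:67.
Giant-step multiplier: 139^(-13) ≡ 139^(156-13) = 139^143 ≡ 22 (mod 157).
Giant steps γ_i = 106·22^i mod 157: γ_0=106, γ_1=134 (in table at j=3).
x = i·n + j = 1·13 + 3 = 16.
Check: 139^16 ≡ 106 (mod 157).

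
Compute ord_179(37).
178

179 is prime, so ord(37) divides φ(179) = 178.
Divisors of 178: 1, 2, 89, 178.
Repeated squaring: 37^1 ≡ 37, 37^2 ≡ 116, 37^4 ≡ 31, 37^8 ≡ 66, 37^16 ≡ 60, 37^32 ≡ 20, 37^64 ≡ 42, 37^128 ≡ 153 (mod 179).
Test 37^d mod 179 for each divisor d in increasing order:
37^1 ≡ 37
37^2 ≡ 116
37^89 = 37^64·37^16·37^8·37^1 ≡ 178
37^178 = 37^128·37^32·37^16·37^2 ≡ 1  ← first divisor giving 1
The order is 178.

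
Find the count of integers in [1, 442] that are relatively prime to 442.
192

442 = 2 × 13 × 17
φ(n) = n × ∏(1 - 1/p) for each prime p dividing n
φ(442) = 442 × (1 - 1/2) × (1 - 1/13) × (1 - 1/17) = 192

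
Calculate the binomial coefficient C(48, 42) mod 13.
6

Using Lucas' theorem:
Write n=48 and k=42 in base 13:
n in base 13: [3, 9]
k in base 13: [3, 3]
C(48,42) mod 13 = ∏ C(n_i, k_i) mod 13
Digit binomials (mod 13): C(3,3) = 1; C(9,3) = 84 ≡ 6
Product: 1 × 6 = 6 ≡ 6 (mod 13)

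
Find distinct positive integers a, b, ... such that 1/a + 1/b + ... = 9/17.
1/2 + 1/34

Greedy algorithm:
9/17: ceiling(17/9) = 2, use 1/2
1/34: ceiling(34/1) = 34, use 1/34
Result: 9/17 = 1/2 + 1/34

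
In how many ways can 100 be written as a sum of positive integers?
190569292

p(n) counts ways to write n as a sum of positive integers (order ignored).
Euler's pentagonal recurrence: p(k) = p(k-1) + p(k-2) - p(k-5) - p(k-7) + p(k-12) + p(k-15) - ... (offsets j(3j∓1)/2, signs ++--, p(0)=1, p(<0)=0).
DP table for k = 0..99: p(0)=1, p(1)=1, p(2)=2, p(3)=3, p(4)=5, p(5)=7, p(6)=11, p(7)=15, p(8)=22, p(9)=30, p(10)=42, p(11)=56, p(12)=77, p(13)=101, p(14)=135, p(15)=176, p(16)=231, p(17)=297, p(18)=385, p(19)=490, p(20)=627, p(21)=792, p(22)=1002, p(23)=1255, p(24)=1575, p(25)=1958, p(26)=2436, p(27)=3010, p(28)=3718, p(29)=4565, p(30)=5604, p(31)=6842, p(32)=8349, p(33)=10143, p(34)=12310, p(35)=14883, p(36)=17977, p(37)=21637, p(38)=26015, p(39)=31185, p(40)=37338, p(41)=44583, p(42)=53174, p(43)=63261, p(44)=75175, p(45)=89134, p(46)=105558, p(47)=124754, p(48)=147273, p(49)=173525, p(50)=204226, p(51)=239943, p(52)=281589, p(53)=329931, p(54)=386155, p(55)=451276, p(56)=526823, p(57)=614154, p(58)=715220, p(59)=831820, p(60)=966467, p(61)=1121505, p(62)=1300156, p(63)=1505499, p(64)=1741630, p(65)=2012558, p(66)=2323520, p(67)=2679689, p(68)=3087735, p(69)=3554345, p(70)=4087968, p(71)=4697205, p(72)=5392783, p(73)=6185689, p(74)=7089500, p(75)=8118264, p(76)=9289091, p(77)=10619863, p(78)=12132164, p(79)=13848650, p(80)=15796476, p(81)=18004327, p(82)=20506255, p(83)=23338469, p(84)=26543660, p(85)=30167357, p(86)=34262962, p(87)=38887673, p(88)=44108109, p(89)=49995925, p(90)=56634173, p(91)=64112359, p(92)=72533807, p(93)=82010177, p(94)=92669720, p(95)=104651419, p(96)=118114304, p(97)=133230930, p(98)=150198136, p(99)=169229875.
Final step: p(100) = p(99) + p(98) - p(95) - p(93) + p(88) + p(85) - p(78) - p(74) + p(65) + p(60) - p(49) - p(43) + p(30) + p(23) - p(8) - p(0)
= 169229875 + 150198136 - 104651419 - 82010177 + 44108109 + 30167357 - 12132164 - 7089500 + 2012558 + 966467 - 173525 - 63261 + 5604 + 1255 - 22 - 1
= 190569292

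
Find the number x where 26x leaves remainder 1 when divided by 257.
89

gcd(26, 257) = 1, so the inverse exists.
Extended Euclidean algorithm on (257, 26):
257 = 9 × 26 + 23  ⟹  23 = (1)·257 + (-9)·26
26 = 1 × 23 + 3  ⟹  3 = (-1)·257 + (10)·26
23 = 7 × 3 + 2  ⟹  2 = (8)·257 + (-79)·26
3 = 1 × 2 + 1  ⟹  1 = (-9)·257 + (89)·26
So (89)·26 ≡ 1 (mod 257), i.e. 26^(-1) ≡ 89 (mod 257).
Check: 26 × 89 = 2314 ≡ 1 (mod 257)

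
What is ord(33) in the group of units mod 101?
50

101 is prime, so ord(33) divides φ(101) = 100.
Divisors of 100: 1, 2, 4, 5, 10, 20, 25, 50, 100.
Repeated squaring: 33^1 ≡ 33, 33^2 ≡ 79, 33^4 ≡ 80, 33^8 ≡ 37, 33^16 ≡ 56, 33^32 ≡ 5, 33^64 ≡ 25 (mod 101).
Test 33^d mod 101 for each divisor d in increasing order:
33^1 ≡ 33
33^2 ≡ 79
33^4 ≡ 80
33^5 = 33^4·33^1 ≡ 14
33^10 = 33^8·33^2 ≡ 95
33^20 = 33^16·33^4 ≡ 36
33^25 = 33^16·33^8·33^1 ≡ 100
33^50 = 33^32·33^16·33^2 ≡ 1  ← first divisor giving 1
The order is 50.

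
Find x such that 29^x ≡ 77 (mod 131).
82

Baby-step giant-step with step n = ⌈√131⌉ = 12.
Baby steps 29^j mod 131 (j:value) for j=0..11: 0:1, 1:29, 2:55, 3:23, 4:12, 5:86, 6:5, 7:14, 8:13, 9:115, 10:60, 11:37.
Giant-step multiplier: 29^(-12) ≡ 29^(130-12) = 29^118 ≡ 21 (mod 131).
Giant steps γ_i = 77·21^i mod 131: γ_0=77, γ_1=45, γ_2=28, γ_3=64, γ_4=34, γ_5=59, γ_6=60 (in table at j=10).
x = i·n + j = 6·12 + 10 = 82.
Check: 29^82 ≡ 77 (mod 131).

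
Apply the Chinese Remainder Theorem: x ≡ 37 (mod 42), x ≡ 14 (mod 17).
541

Using Chinese Remainder Theorem:
M = 42 × 17 = 714
M1 = 17, M2 = 42
y1 = 17^(-1) mod 42 = 5
y2 = 42^(-1) mod 17 = 15
x = (37×17×5 + 14×42×15) mod 714 = 541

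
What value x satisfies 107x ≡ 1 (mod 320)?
3

gcd(107, 320) = 1, so the inverse exists.
Extended Euclidean algorithm on (320, 107):
320 = 2 × 107 + 106  ⟹  106 = (1)·320 + (-2)·107
107 = 1 × 106 + 1  ⟹  1 = (-1)·320 + (3)·107
So (3)·107 ≡ 1 (mod 320), i.e. 107^(-1) ≡ 3 (mod 320).
Check: 107 × 3 = 321 ≡ 1 (mod 320)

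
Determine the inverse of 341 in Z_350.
311

gcd(341, 350) = 1, so the inverse exists.
Extended Euclidean algorithm on (350, 341):
350 = 1 × 341 + 9  ⟹  9 = (1)·350 + (-1)·341
341 = 37 × 9 + 8  ⟹  8 = (-37)·350 + (38)·341
9 = 1 × 8 + 1  ⟹  1 = (38)·350 + (-39)·341
So (-39)·341 ≡ 1 (mod 350), i.e. 341^(-1) ≡ -39 ≡ 311 (mod 350).
Check: 341 × 311 = 106051 ≡ 1 (mod 350)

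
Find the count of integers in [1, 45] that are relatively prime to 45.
24

45 = 3^2 × 5
φ(n) = n × ∏(1 - 1/p) for each prime p dividing n
φ(45) = 45 × (1 - 1/3) × (1 - 1/5) = 24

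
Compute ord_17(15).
8

17 is prime, so ord(15) divides φ(17) = 16.
Divisors of 16: 1, 2, 4, 8, 16.
Repeated squaring: 15^1 ≡ 15, 15^2 ≡ 4, 15^4 ≡ 16, 15^8 ≡ 1, 15^16 ≡ 1 (mod 17).
Test 15^d mod 17 for each divisor d in increasing order:
15^1 ≡ 15
15^2 ≡ 4
15^4 ≡ 16
15^8 ≡ 1  ← first divisor giving 1
The order is 8.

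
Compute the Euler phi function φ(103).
102

103 = 103
φ(n) = n × ∏(1 - 1/p) for each prime p dividing n
φ(103) = 103 × (1 - 1/103) = 102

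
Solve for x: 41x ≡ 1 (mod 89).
76

gcd(41, 89) = 1, so the inverse exists.
Extended Euclidean algorithm on (89, 41):
89 = 2 × 41 + 7  ⟹  7 = (1)·89 + (-2)·41
41 = 5 × 7 + 6  ⟹  6 = (-5)·89 + (11)·41
7 = 1 × 6 + 1  ⟹  1 = (6)·89 + (-13)·41
So (-13)·41 ≡ 1 (mod 89), i.e. 41^(-1) ≡ -13 ≡ 76 (mod 89).
Check: 41 × 76 = 3116 ≡ 1 (mod 89)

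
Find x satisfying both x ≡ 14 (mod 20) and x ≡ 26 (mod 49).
614

Using Chinese Remainder Theorem:
M = 20 × 49 = 980
M1 = 49, M2 = 20
y1 = 49^(-1) mod 20 = 9
y2 = 20^(-1) mod 49 = 27
x = (14×49×9 + 26×20×27) mod 980 = 614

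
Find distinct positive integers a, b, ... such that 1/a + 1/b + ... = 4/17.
1/5 + 1/29 + 1/1233 + 1/3039345

Greedy algorithm:
4/17: ceiling(17/4) = 5, use 1/5
3/85: ceiling(85/3) = 29, use 1/29
2/2465: ceiling(2465/2) = 1233, use 1/1233
1/3039345: ceiling(3039345/1) = 3039345, use 1/3039345
Result: 4/17 = 1/5 + 1/29 + 1/1233 + 1/3039345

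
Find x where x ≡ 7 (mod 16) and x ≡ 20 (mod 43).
407

Using Chinese Remainder Theorem:
M = 16 × 43 = 688
M1 = 43, M2 = 16
y1 = 43^(-1) mod 16 = 3
y2 = 16^(-1) mod 43 = 35
x = (7×43×3 + 20×16×35) mod 688 = 407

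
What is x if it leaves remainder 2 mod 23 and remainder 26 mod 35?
761

Using Chinese Remainder Theorem:
M = 23 × 35 = 805
M1 = 35, M2 = 23
y1 = 35^(-1) mod 23 = 2
y2 = 23^(-1) mod 35 = 32
x = (2×35×2 + 26×23×32) mod 805 = 761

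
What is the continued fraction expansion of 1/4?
[0; 4]

Euclidean algorithm steps:
1 = 0 × 4 + 1
4 = 4 × 1 + 0
Continued fraction: [0; 4]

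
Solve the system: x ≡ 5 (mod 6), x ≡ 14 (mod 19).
71

Using Chinese Remainder Theorem:
M = 6 × 19 = 114
M1 = 19, M2 = 6
y1 = 19^(-1) mod 6 = 1
y2 = 6^(-1) mod 19 = 16
x = (5×19×1 + 14×6×16) mod 114 = 71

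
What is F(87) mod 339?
202

Matrix identity: Q^n = [[F_(n+1), F_n], [F_n, F_(n-1)]] with Q = [[1,1],[1,0]].
n = 87 = 1010111₂. Square-and-multiply, entries mod 339:
Q^1 = [[1,1],[1,0]]
Q^2 = (Q^1)² = [[2,1],[1,1]]
Q^5 = (Q^2)²·Q = [[8,5],[5,3]]
Q^10 = (Q^5)² = [[89,55],[55,34]]
Q^21 = (Q^10)²·Q = [[83,98],[98,324]]
Q^43 = (Q^21)²·Q = [[105,221],[221,223]]
Q^87 = (Q^43)²·Q = [[144,202],[202,281]]
F_87 mod 339 = Q^87[0][1] = 202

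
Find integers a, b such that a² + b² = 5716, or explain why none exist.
46² + 60² (a=46, b=60)

Factorization: 5716 = 2^2 × 1429
By Fermat: n is sum of two squares iff every prime p ≡ 3 (mod 4) appears to even power.
All primes ≡ 3 (mod 4) appear to even power.
Search a = 0, 1, 2, … for 5716 - a² a perfect square: first hit at a = 46: 5716 - 2116 = 3600 = 60².
5716 = 46² + 60² = 2116 + 3600 ✓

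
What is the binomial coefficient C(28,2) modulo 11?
4

Using Lucas' theorem:
Write n=28 and k=2 in base 11:
n in base 11: [2, 6]
k in base 11: [0, 2]
C(28,2) mod 11 = ∏ C(n_i, k_i) mod 11
Digit binomials (mod 11): C(2,0) = 1; C(6,2) = 15 ≡ 4
Product: 1 × 4 = 4 ≡ 4 (mod 11)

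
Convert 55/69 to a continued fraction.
[0; 1, 3, 1, 13]

Euclidean algorithm steps:
55 = 0 × 69 + 55
69 = 1 × 55 + 14
55 = 3 × 14 + 13
14 = 1 × 13 + 1
13 = 13 × 1 + 0
Continued fraction: [0; 1, 3, 1, 13]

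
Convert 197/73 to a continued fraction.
[2; 1, 2, 3, 7]

Euclidean algorithm steps:
197 = 2 × 73 + 51
73 = 1 × 51 + 22
51 = 2 × 22 + 7
22 = 3 × 7 + 1
7 = 7 × 1 + 0
Continued fraction: [2; 1, 2, 3, 7]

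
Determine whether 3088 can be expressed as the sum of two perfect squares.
28² + 48² (a=28, b=48)

Factorization: 3088 = 2^4 × 193
By Fermat: n is sum of two squares iff every prime p ≡ 3 (mod 4) appears to even power.
All primes ≡ 3 (mod 4) appear to even power.
Search a = 0, 1, 2, … for 3088 - a² a perfect square: first hit at a = 28: 3088 - 784 = 2304 = 48².
3088 = 28² + 48² = 784 + 2304 ✓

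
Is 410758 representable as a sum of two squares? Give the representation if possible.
Not possible

Factorization: 410758 = 2 × 59^3
By Fermat: n is sum of two squares iff every prime p ≡ 3 (mod 4) appears to even power.
Prime(s) ≡ 3 (mod 4) with odd exponent: [(59, 3)]
Therefore 410758 cannot be expressed as a² + b².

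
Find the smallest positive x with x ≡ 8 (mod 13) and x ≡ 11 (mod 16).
203

Using Chinese Remainder Theorem:
M = 13 × 16 = 208
M1 = 16, M2 = 13
y1 = 16^(-1) mod 13 = 9
y2 = 13^(-1) mod 16 = 5
x = (8×16×9 + 11×13×5) mod 208 = 203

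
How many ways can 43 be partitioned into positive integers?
63261

p(n) counts ways to write n as a sum of positive integers (order ignored).
Euler's pentagonal recurrence: p(k) = p(k-1) + p(k-2) - p(k-5) - p(k-7) + p(k-12) + p(k-15) - ... (offsets j(3j∓1)/2, signs ++--, p(0)=1, p(<0)=0).
DP table for k = 0..42: p(0)=1, p(1)=1, p(2)=2, p(3)=3, p(4)=5, p(5)=7, p(6)=11, p(7)=15, p(8)=22, p(9)=30, p(10)=42, p(11)=56, p(12)=77, p(13)=101, p(14)=135, p(15)=176, p(16)=231, p(17)=297, p(18)=385, p(19)=490, p(20)=627, p(21)=792, p(22)=1002, p(23)=1255, p(24)=1575, p(25)=1958, p(26)=2436, p(27)=3010, p(28)=3718, p(29)=4565, p(30)=5604, p(31)=6842, p(32)=8349, p(33)=10143, p(34)=12310, p(35)=14883, p(36)=17977, p(37)=21637, p(38)=26015, p(39)=31185, p(40)=37338, p(41)=44583, p(42)=53174.
Final step: p(43) = p(42) + p(41) - p(38) - p(36) + p(31) + p(28) - p(21) - p(17) + p(8) + p(3)
= 53174 + 44583 - 26015 - 17977 + 6842 + 3718 - 792 - 297 + 22 + 3
= 63261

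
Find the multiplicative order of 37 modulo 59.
58

59 is prime, so ord(37) divides φ(59) = 58.
Divisors of 58: 1, 2, 29, 58.
Repeated squaring: 37^1 ≡ 37, 37^2 ≡ 12, 37^4 ≡ 26, 37^8 ≡ 27, 37^16 ≡ 21, 37^32 ≡ 28 (mod 59).
Test 37^d mod 59 for each divisor d in increasing order:
37^1 ≡ 37
37^2 ≡ 12
37^29 = 37^16·37^8·37^4·37^1 ≡ 58
37^58 = 37^32·37^16·37^8·37^2 ≡ 1  ← first divisor giving 1
The order is 58.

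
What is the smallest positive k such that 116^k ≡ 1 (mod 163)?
162

163 is prime, so ord(116) divides φ(163) = 162.
Divisors of 162: 1, 2, 3, 6, 9, 18, 27, 54, 81, 162.
Repeated squaring: 116^1 ≡ 116, 116^2 ≡ 90, 116^4 ≡ 113, 116^8 ≡ 55, 116^16 ≡ 91, 116^32 ≡ 131, 116^64 ≡ 46, 116^128 ≡ 160 (mod 163).
Test 116^d mod 163 for each divisor d in increasing order:
116^1 ≡ 116
116^2 ≡ 90
116^3 = 116^2·116^1 ≡ 8
116^6 = 116^4·116^2 ≡ 64
116^9 = 116^8·116^1 ≡ 23
116^18 = 116^16·116^2 ≡ 40
116^27 = 116^16·116^8·116^2·116^1 ≡ 105
116^54 = 116^32·116^16·116^4·116^2 ≡ 104
116^81 = 116^64·116^16·116^1 ≡ 162
116^162 = 116^128·116^32·116^2 ≡ 1  ← first divisor giving 1
The order is 162.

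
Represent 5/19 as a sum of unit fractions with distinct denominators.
1/4 + 1/76

Greedy algorithm:
5/19: ceiling(19/5) = 4, use 1/4
1/76: ceiling(76/1) = 76, use 1/76
Result: 5/19 = 1/4 + 1/76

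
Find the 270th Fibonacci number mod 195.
140

Matrix identity: Q^n = [[F_(n+1), F_n], [F_n, F_(n-1)]] with Q = [[1,1],[1,0]].
n = 270 = 100001110₂. Square-and-multiply, entries mod 195:
Q^1 = [[1,1],[1,0]]
Q^2 = (Q^1)² = [[2,1],[1,1]]
Q^4 = (Q^2)² = [[5,3],[3,2]]
Q^8 = (Q^4)² = [[34,21],[21,13]]
Q^16 = (Q^8)² = [[37,12],[12,25]]
Q^33 = (Q^16)²·Q = [[112,148],[148,159]]
Q^67 = (Q^33)²·Q = [[66,128],[128,133]]
Q^135 = (Q^67)²·Q = [[192,70],[70,122]]
Q^270 = (Q^135)² = [[34,140],[140,89]]
F_270 mod 195 = Q^270[0][1] = 140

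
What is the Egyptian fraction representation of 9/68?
1/8 + 1/136

Greedy algorithm:
9/68: ceiling(68/9) = 8, use 1/8
1/136: ceiling(136/1) = 136, use 1/136
Result: 9/68 = 1/8 + 1/136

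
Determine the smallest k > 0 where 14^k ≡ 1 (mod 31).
15

31 is prime, so ord(14) divides φ(31) = 30.
Divisors of 30: 1, 2, 3, 5, 6, 10, 15, 30.
Repeated squaring: 14^1 ≡ 14, 14^2 ≡ 10, 14^4 ≡ 7, 14^8 ≡ 18, 14^16 ≡ 14 (mod 31).
Test 14^d mod 31 for each divisor d in increasing order:
14^1 ≡ 14
14^2 ≡ 10
14^3 = 14^2·14^1 ≡ 16
14^5 = 14^4·14^1 ≡ 5
14^6 = 14^4·14^2 ≡ 8
14^10 = 14^8·14^2 ≡ 25
14^15 = 14^8·14^4·14^2·14^1 ≡ 1  ← first divisor giving 1
The order is 15.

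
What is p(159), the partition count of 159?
97662728555

p(n) counts ways to write n as a sum of positive integers (order ignored).
Euler's pentagonal recurrence: p(k) = p(k-1) + p(k-2) - p(k-5) - p(k-7) + p(k-12) + p(k-15) - ... (offsets j(3j∓1)/2, signs ++--, p(0)=1, p(<0)=0).
DP table for k = 0..158: p(0)=1, p(1)=1, p(2)=2, p(3)=3, p(4)=5, p(5)=7, p(6)=11, p(7)=15, p(8)=22, p(9)=30, p(10)=42, p(11)=56, p(12)=77, p(13)=101, p(14)=135, p(15)=176, p(16)=231, p(17)=297, p(18)=385, p(19)=490, p(20)=627, p(21)=792, p(22)=1002, p(23)=1255, p(24)=1575, p(25)=1958, p(26)=2436, p(27)=3010, p(28)=3718, p(29)=4565, p(30)=5604, p(31)=6842, p(32)=8349, p(33)=10143, p(34)=12310, p(35)=14883, p(36)=17977, p(37)=21637, p(38)=26015, p(39)=31185, p(40)=37338, p(41)=44583, p(42)=53174, p(43)=63261, p(44)=75175, p(45)=89134, p(46)=105558, p(47)=124754, p(48)=147273, p(49)=173525, p(50)=204226, p(51)=239943, p(52)=281589, p(53)=329931, p(54)=386155, p(55)=451276, p(56)=526823, p(57)=614154, p(58)=715220, p(59)=831820, p(60)=966467, p(61)=1121505, p(62)=1300156, p(63)=1505499, p(64)=1741630, p(65)=2012558, p(66)=2323520, p(67)=2679689, p(68)=3087735, p(69)=3554345, p(70)=4087968, p(71)=4697205, p(72)=5392783, p(73)=6185689, p(74)=7089500, p(75)=8118264, p(76)=9289091, p(77)=10619863, p(78)=12132164, p(79)=13848650, p(80)=15796476, p(81)=18004327, p(82)=20506255, p(83)=23338469, p(84)=26543660, p(85)=30167357, p(86)=34262962, p(87)=38887673, p(88)=44108109, p(89)=49995925, p(90)=56634173, p(91)=64112359, p(92)=72533807, p(93)=82010177, p(94)=92669720, p(95)=104651419, p(96)=118114304, p(97)=133230930, p(98)=150198136, p(99)=169229875, p(100)=190569292, p(101)=214481126, p(102)=241265379, p(103)=271248950, p(104)=304801365, p(105)=342325709, p(106)=384276336, p(107)=431149389, p(108)=483502844, p(109)=541946240, p(110)=607163746, p(111)=679903203, p(112)=761002156, p(113)=851376628, p(114)=952050665, p(115)=1064144451, p(116)=1188908248, p(117)=1327710076, p(118)=1482074143, p(119)=1653668665, p(120)=1844349560, p(121)=2056148051, p(122)=2291320912, p(123)=2552338241, p(124)=2841940500, p(125)=3163127352, p(126)=3519222692, p(127)=3913864295, p(128)=4351078600, p(129)=4835271870, p(130)=5371315400, p(131)=5964539504, p(132)=6620830889, p(133)=7346629512, p(134)=8149040695, p(135)=9035836076, p(136)=10015581680, p(137)=11097645016, p(138)=12292341831, p(139)=13610949895, p(140)=15065878135, p(141)=16670689208, p(142)=18440293320, p(143)=20390982757, p(144)=22540654445, p(145)=24908858009, p(146)=27517052599, p(147)=30388671978, p(148)=33549419497, p(149)=37027355200, p(150)=40853235313, p(151)=45060624582, p(152)=49686288421, p(153)=54770336324, p(154)=60356673280, p(155)=66493182097, p(156)=73232243759, p(157)=80630964769, p(158)=88751778802.
Final step: p(159) = p(158) + p(157) - p(154) - p(152) + p(147) + p(144) - p(137) - p(133) + p(124) + p(119) - p(108) - p(102) + p(89) + p(82) - p(67) - p(59) + p(42) + p(33) - p(14) - p(4)
= 88751778802 + 80630964769 - 60356673280 - 49686288421 + 30388671978 + 22540654445 - 11097645016 - 7346629512 + 2841940500 + 1653668665 - 483502844 - 241265379 + 49995925 + 20506255 - 2679689 - 831820 + 53174 + 10143 - 135 - 5
= 97662728555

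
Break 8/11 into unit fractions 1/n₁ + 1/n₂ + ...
1/2 + 1/5 + 1/37 + 1/4070

Greedy algorithm:
8/11: ceiling(11/8) = 2, use 1/2
5/22: ceiling(22/5) = 5, use 1/5
3/110: ceiling(110/3) = 37, use 1/37
1/4070: ceiling(4070/1) = 4070, use 1/4070
Result: 8/11 = 1/2 + 1/5 + 1/37 + 1/4070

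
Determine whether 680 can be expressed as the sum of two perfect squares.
2² + 26² (a=2, b=26)

Factorization: 680 = 2^3 × 5 × 17
By Fermat: n is sum of two squares iff every prime p ≡ 3 (mod 4) appears to even power.
All primes ≡ 3 (mod 4) appear to even power.
Search a = 0, 1, 2, … for 680 - a² a perfect square: first hit at a = 2: 680 - 4 = 676 = 26².
680 = 2² + 26² = 4 + 676 ✓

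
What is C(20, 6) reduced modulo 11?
7

Using Lucas' theorem:
Write n=20 and k=6 in base 11:
n in base 11: [1, 9]
k in base 11: [0, 6]
C(20,6) mod 11 = ∏ C(n_i, k_i) mod 11
Digit binomials (mod 11): C(1,0) = 1; C(9,6) = 84 ≡ 7
Product: 1 × 7 = 7 ≡ 7 (mod 11)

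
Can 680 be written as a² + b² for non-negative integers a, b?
2² + 26² (a=2, b=26)

Factorization: 680 = 2^3 × 5 × 17
By Fermat: n is sum of two squares iff every prime p ≡ 3 (mod 4) appears to even power.
All primes ≡ 3 (mod 4) appear to even power.
Search a = 0, 1, 2, … for 680 - a² a perfect square: first hit at a = 2: 680 - 4 = 676 = 26².
680 = 2² + 26² = 4 + 676 ✓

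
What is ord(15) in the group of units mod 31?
10

31 is prime, so ord(15) divides φ(31) = 30.
Divisors of 30: 1, 2, 3, 5, 6, 10, 15, 30.
Repeated squaring: 15^1 ≡ 15, 15^2 ≡ 8, 15^4 ≡ 2, 15^8 ≡ 4, 15^16 ≡ 16 (mod 31).
Test 15^d mod 31 for each divisor d in increasing order:
15^1 ≡ 15
15^2 ≡ 8
15^3 = 15^2·15^1 ≡ 27
15^5 = 15^4·15^1 ≡ 30
15^6 = 15^4·15^2 ≡ 16
15^10 = 15^8·15^2 ≡ 1  ← first divisor giving 1
The order is 10.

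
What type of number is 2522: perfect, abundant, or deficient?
deficient

Proper divisors of 2522: sum = 1 + 2 + 13 + 26 + 97 + 194 + 1261 = 1594
Since 1594 < 2522, 2522 is deficient.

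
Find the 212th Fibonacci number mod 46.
3

Matrix identity: Q^n = [[F_(n+1), F_n], [F_n, F_(n-1)]] with Q = [[1,1],[1,0]].
n = 212 = 11010100₂. Square-and-multiply, entries mod 46:
Q^1 = [[1,1],[1,0]]
Q^3 = (Q^1)²·Q = [[3,2],[2,1]]
Q^6 = (Q^3)² = [[13,8],[8,5]]
Q^13 = (Q^6)²·Q = [[9,3],[3,6]]
Q^26 = (Q^13)² = [[44,45],[45,45]]
Q^53 = (Q^26)²·Q = [[8,5],[5,3]]
Q^106 = (Q^53)² = [[43,9],[9,34]]
Q^212 = (Q^106)² = [[44,3],[3,41]]
F_212 mod 46 = Q^212[0][1] = 3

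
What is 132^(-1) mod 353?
115

gcd(132, 353) = 1, so the inverse exists.
Extended Euclidean algorithm on (353, 132):
353 = 2 × 132 + 89  ⟹  89 = (1)·353 + (-2)·132
132 = 1 × 89 + 43  ⟹  43 = (-1)·353 + (3)·132
89 = 2 × 43 + 3  ⟹  3 = (3)·353 + (-8)·132
43 = 14 × 3 + 1  ⟹  1 = (-43)·353 + (115)·132
So (115)·132 ≡ 1 (mod 353), i.e. 132^(-1) ≡ 115 (mod 353).
Check: 132 × 115 = 15180 ≡ 1 (mod 353)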